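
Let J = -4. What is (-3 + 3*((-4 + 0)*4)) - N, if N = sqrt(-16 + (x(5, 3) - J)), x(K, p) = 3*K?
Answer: -51 - sqrt(3) ≈ -52.732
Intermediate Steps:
N = sqrt(3) (N = sqrt(-16 + (3*5 - 1*(-4))) = sqrt(-16 + (15 + 4)) = sqrt(-16 + 19) = sqrt(3) ≈ 1.7320)
(-3 + 3*((-4 + 0)*4)) - N = (-3 + 3*((-4 + 0)*4)) - sqrt(3) = (-3 + 3*(-4*4)) - sqrt(3) = (-3 + 3*(-16)) - sqrt(3) = (-3 - 48) - sqrt(3) = -51 - sqrt(3)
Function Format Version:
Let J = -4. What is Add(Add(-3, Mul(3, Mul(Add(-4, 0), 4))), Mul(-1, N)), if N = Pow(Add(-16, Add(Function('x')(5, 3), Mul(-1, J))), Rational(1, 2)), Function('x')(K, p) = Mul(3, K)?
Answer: Add(-51, Mul(-1, Pow(3, Rational(1, 2)))) ≈ -52.732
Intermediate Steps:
N = Pow(3, Rational(1, 2)) (N = Pow(Add(-16, Add(Mul(3, 5), Mul(-1, -4))), Rational(1, 2)) = Pow(Add(-16, Add(15, 4)), Rational(1, 2)) = Pow(Add(-16, 19), Rational(1, 2)) = Pow(3, Rational(1, 2)) ≈ 1.7320)
Add(Add(-3, Mul(3, Mul(Add(-4, 0), 4))), Mul(-1, N)) = Add(Add(-3, Mul(3, Mul(Add(-4, 0), 4))), Mul(-1, Pow(3, Rational(1, 2)))) = Add(Add(-3, Mul(3, Mul(-4, 4))), Mul(-1, Pow(3, Rational(1, 2)))) = Add(Add(-3, Mul(3, -16)), Mul(-1, Pow(3, Rational(1, 2)))) = Add(Add(-3, -48), Mul(-1, Pow(3, Rational(1, 2)))) = Add(-51, Mul(-1, Pow(3, Rational(1, 2))))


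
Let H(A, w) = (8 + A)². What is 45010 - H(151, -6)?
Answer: 19729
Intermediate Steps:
45010 - H(151, -6) = 45010 - (8 + 151)² = 45010 - 1*159² = 45010 - 1*25281 = 45010 - 25281 = 19729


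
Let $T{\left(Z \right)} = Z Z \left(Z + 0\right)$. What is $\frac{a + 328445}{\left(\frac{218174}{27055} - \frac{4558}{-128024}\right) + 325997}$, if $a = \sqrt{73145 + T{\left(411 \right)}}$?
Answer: $\frac{568815719353700}{564590191038453} + \frac{3463689320 \sqrt{17374919}}{564590191038453} \approx 1.0331$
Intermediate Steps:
$T{\left(Z \right)} = Z^{3}$ ($T{\left(Z \right)} = Z^{2} Z = Z^{3}$)
$a = 2 \sqrt{17374919}$ ($a = \sqrt{73145 + 411^{3}} = \sqrt{73145 + 69426531} = \sqrt{69499676} = 2 \sqrt{17374919} \approx 8336.6$)
$\frac{a + 328445}{\left(\frac{218174}{27055} - \frac{4558}{-128024}\right) + 325997} = \frac{2 \sqrt{17374919} + 328445}{\left(\frac{218174}{27055} - \frac{4558}{-128024}\right) + 325997} = \frac{328445 + 2 \sqrt{17374919}}{\left(218174 \cdot \frac{1}{27055} - - \frac{2279}{64012}\right) + 325997} = \frac{328445 + 2 \sqrt{17374919}}{\left(\frac{218174}{27055} + \frac{2279}{64012}\right) + 325997} = \frac{328445 + 2 \sqrt{17374919}}{\frac{14027412433}{1731844660} + 325997} = \frac{328445 + 2 \sqrt{17374919}}{\frac{564590191038453}{1731844660}} = \left(328445 + 2 \sqrt{17374919}\right) \frac{1731844660}{564590191038453} = \frac{568815719353700}{564590191038453} + \frac{3463689320 \sqrt{17374919}}{564590191038453}$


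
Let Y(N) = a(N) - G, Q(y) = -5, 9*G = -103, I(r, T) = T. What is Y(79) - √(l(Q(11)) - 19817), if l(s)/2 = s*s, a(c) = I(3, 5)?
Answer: 148/9 - I*√19767 ≈ 16.444 - 140.6*I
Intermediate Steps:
G = -103/9 (G = (⅑)*(-103) = -103/9 ≈ -11.444)
a(c) = 5
Y(N) = 148/9 (Y(N) = 5 - 1*(-103/9) = 5 + 103/9 = 148/9)
l(s) = 2*s² (l(s) = 2*(s*s) = 2*s²)
Y(79) - √(l(Q(11)) - 19817) = 148/9 - √(2*(-5)² - 19817) = 148/9 - √(2*25 - 19817) = 148/9 - √(50 - 19817) = 148/9 - √(-19767) = 148/9 - I*√19767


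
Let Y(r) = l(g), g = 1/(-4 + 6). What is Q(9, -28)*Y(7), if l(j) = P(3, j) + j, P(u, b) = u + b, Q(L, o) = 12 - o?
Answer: 160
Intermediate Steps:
P(u, b) = b + u
g = 1/2 ≈ 0.50000
l(j) = 3 + 2*j (l(j) = (j + 3) + j = (3 + j) + j = 3 + 2*j)
Y(r) = 4 (Y(r) = 3 + 2*(1/2) = 3 + 1 = 4)
Q(9, -28)*Y(7) = (12 - 1*(-28))*4 = (12 + 28)*4 = 40*4 = 160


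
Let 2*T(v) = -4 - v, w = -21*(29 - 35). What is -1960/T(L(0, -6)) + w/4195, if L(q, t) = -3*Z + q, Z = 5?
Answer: -16443014/46145 ≈ -356.33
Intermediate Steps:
w = 126 (w = -21*(-6) = 126)
L(q, t) = -15 + q (L(q, t) = -3*5 + q = -15 + q)
T(v) = -2 - v/2 (T(v) = (-4 - v)/2 = -2 - v/2)
-1960/T(L(0, -6)) + w/4195 = -1960/(-2 - (-15 + 0)/2) + 126/4195 = -1960/(-2 - 1/2*(-15)) + 126*(1/4195) = -1960/(-2 + 15/2) + 126/4195 = -1960/11/2 + 126/4195 = -1960*2/11 + 126/4195 = -3920/11 + 126/4195 = -16443014/46145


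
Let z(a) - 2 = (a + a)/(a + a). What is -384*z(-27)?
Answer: -1152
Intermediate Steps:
z(a) = 3 (z(a) = 2 + (a + a)/(a + a) = 2 + (2*a)/((2*a)) = 2 + (2*a)*(1/(2*a)) = 2 + 1 = 3)
-384*z(-27) = -384*3 = -1152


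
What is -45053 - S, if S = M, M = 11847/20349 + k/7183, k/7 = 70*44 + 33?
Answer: -199569223667/4429299 ≈ -45057.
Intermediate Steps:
k = 21791 (k = 7*(70*44 + 33) = 7*(3080 + 33) = 7*3113 = 21791)
M = 16015820/4429299 (M = 11847/20349 + 21791/7183 = 11847*(1/20349) + 21791*(1/7183) = 3949/6783 + 1981/653 = 16015820/4429299 ≈ 3.6159)
S = 16015820/4429299 ≈ 3.6159
-45053 - S = -45053 - 1*16015820/4429299 = -45053 - 16015820/4429299 = -199569223667/4429299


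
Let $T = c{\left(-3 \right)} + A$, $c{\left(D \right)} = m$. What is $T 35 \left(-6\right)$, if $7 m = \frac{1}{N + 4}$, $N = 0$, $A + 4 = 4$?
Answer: $- \frac{15}{2} \approx -7.5$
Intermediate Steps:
$A = 0$ ($A = -4 + 4 = 0$)
$m = \frac{1}{28}$ ($m = \frac{1}{7 \left(0 + 4\right)} = \frac{1}{7 \cdot 4} = \frac{1}{7} \cdot \frac{1}{4} = \frac{1}{28} \approx 0.035714$)
$c{\left(D \right)} = \frac{1}{28}$
$T = \frac{1}{28}$ ($T = \frac{1}{28} + 0 = \frac{1}{28} \approx 0.035714$)
$T 35 \left(-6\right) = \frac{1}{28} \cdot 35 \left(-6\right) = \frac{5}{4} \left(-6\right) = - \frac{15}{2}$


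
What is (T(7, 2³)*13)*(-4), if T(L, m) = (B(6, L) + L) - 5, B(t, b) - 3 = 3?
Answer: -416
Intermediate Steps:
B(t, b) = 6 (B(t, b) = 3 + 3 = 6)
T(L, m) = 1 + L (T(L, m) = (6 + L) - 5 = 1 + L)
(T(7, 2³)*13)*(-4) = ((1 + 7)*13)*(-4) = (8*13)*(-4) = 104*(-4) = -416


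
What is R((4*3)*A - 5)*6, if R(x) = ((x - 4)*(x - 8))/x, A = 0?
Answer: -702/5 ≈ -140.40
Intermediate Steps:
R(x) = (-8 + x)*(-4 + x)/x (R(x) = ((-4 + x)*(-8 + x))/x = ((-8 + x)*(-4 + x))/x = (-8 + x)*(-4 + x)/x)
R((4*3)*A - 5)*6 = (-12 + ((4*3)*0 - 5) + 32/((4*3)*0 - 5))*6 = (-12 + (12*0 - 5) + 32/(12*0 - 5))*6 = (-12 + (0 - 5) + 32/(0 - 5))*6 = (-12 - 5 + 32/(-5))*6 = (-12 - 5 + 32*(-⅕))*6 = (-12 - 5 - 32/5)*6 = -117/5*6 = -702/5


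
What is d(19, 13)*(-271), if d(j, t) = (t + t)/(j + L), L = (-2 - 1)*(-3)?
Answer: -3523/14 ≈ -251.64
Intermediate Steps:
L = 9 (L = -3*(-3) = 9)
d(j, t) = 2*t/(9 + j) (d(j, t) = (t + t)/(j + 9) = (2*t)/(9 + j) = 2*t/(9 + j))
d(19, 13)*(-271) = (2*13/(9 + 19))*(-271) = (2*13/28)*(-271) = (2*13*(1/28))*(-271) = (13/14)*(-271) = -3523/14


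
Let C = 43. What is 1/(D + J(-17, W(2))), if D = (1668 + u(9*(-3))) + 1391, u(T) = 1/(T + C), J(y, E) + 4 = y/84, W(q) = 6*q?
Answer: 336/1026433 ≈ 0.00032735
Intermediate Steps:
J(y, E) = -4 + y/84
u(T) = 1/(43 + T) (u(T) = 1/(T + 43) = 1/(43 + T))
D = 48945/16 (D = (1668 + 1/(43 + 9*(-3))) + 1391 = (1668 + 1/(43 - 27)) + 1391 = (1668 + 1/16) + 1391 = 26689/16 + 1391 = 48945/16 ≈ 3059.1)
1/(D + J(-17, W(2))) = 1/(48945/16 + (-4 + (1/84)*(-17))) = 1/(48945/16 + (-4 - 17/84)) = 1/(48945/16 - 353/84) = 1/(1026433/336) = 336/1026433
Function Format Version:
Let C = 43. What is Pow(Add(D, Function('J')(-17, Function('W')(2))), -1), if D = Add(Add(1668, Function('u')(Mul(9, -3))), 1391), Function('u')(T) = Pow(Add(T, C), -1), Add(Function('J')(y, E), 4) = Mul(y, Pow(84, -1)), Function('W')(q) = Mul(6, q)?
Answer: Rational(336, 1026433) ≈ 0.00032735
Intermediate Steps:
Function('J')(y, E) = Add(-4, Mul(Rational(1, 84), y)) (Function('J')(y, E) = Add(-4, Mul(y, Pow(84, -1))) = Add(-4, Mul(y, Rational(1, 84))) = Add(-4, Mul(Rational(1, 84), y)))
Function('u')(T) = Pow(Add(43, T), -1) (Function('u')(T) = Pow(Add(T, 43), -1) = Pow(Add(43, T), -1))
D = Rational(48945, 16) (D = Add(Add(1668, Pow(Add(43, Mul(9, -3)), -1)), 1391) = Add(Add(1668, Pow(Add(43, -27), -1)), 1391) = Add(Add(1668, Pow(16, -1)), 1391) = Add(Add(1668, Rational(1, 16)), 1391) = Add(Rational(26689, 16), 1391) = Rational(48945, 16) ≈ 3059.1)
Pow(Add(D, Function('J')(-17, Function('W')(2))), -1) = Pow(Add(Rational(48945, 16), Add(-4, Mul(Rational(1, 84), -17))), -1) = Pow(Add(Rational(48945, 16), Add(-4, Rational(-17, 84))), -1) = Pow(Add(Rational(48945, 16), Rational(-353, 84)), -1) = Pow(Rational(1026433, 336), -1) = Rational(336, 1026433)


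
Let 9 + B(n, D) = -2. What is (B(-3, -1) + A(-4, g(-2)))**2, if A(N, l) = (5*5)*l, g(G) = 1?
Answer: 196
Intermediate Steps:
B(n, D) = -11 (B(n, D) = -9 - 2 = -11)
A(N, l) = 25*l
(B(-3, -1) + A(-4, g(-2)))**2 = (-11 + 25*1)**2 = (-11 + 25)**2 = 14**2 = 196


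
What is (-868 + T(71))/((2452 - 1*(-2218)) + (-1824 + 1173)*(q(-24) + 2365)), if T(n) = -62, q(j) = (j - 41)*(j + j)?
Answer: 186/713213 ≈ 0.00026079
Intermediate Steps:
q(j) = 2*j*(-41 + j) (q(j) = (-41 + j)*(2*j) = 2*j*(-41 + j))
(-868 + T(71))/((2452 - 1*(-2218)) + (-1824 + 1173)*(q(-24) + 2365)) = (-868 - 62)/((2452 - 1*(-2218)) + (-1824 + 1173)*(2*(-24)*(-41 - 24) + 2365)) = -930/((2452 + 2218) - 651*(2*(-24)*(-65) + 2365)) = -930/(4670 - 651*(3120 + 2365)) = -930/(4670 - 651*5485) = -930/(4670 - 3570735) = -930/(-3566065) = -930*(-1/3566065) = 186/713213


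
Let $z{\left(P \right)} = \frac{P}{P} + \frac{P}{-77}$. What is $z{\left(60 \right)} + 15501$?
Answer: $\frac{1193594}{77} \approx 15501.0$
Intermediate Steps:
$z{\left(P \right)} = 1 - \frac{P}{77}$ ($z{\left(P \right)} = 1 + P \left(- \frac{1}{77}\right) = 1 - \frac{P}{77}$)
$z{\left(60 \right)} + 15501 = \left(1 - \frac{60}{77}\right) + 15501 = \frac{17}{77} + 15501 = \frac{1193594}{77}$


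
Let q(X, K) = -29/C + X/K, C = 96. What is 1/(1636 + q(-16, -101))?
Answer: 9696/15861263 ≈ 0.00061130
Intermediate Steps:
q(X, K) = -29/96 + X/K
1/(1636 + q(-16, -101)) = 1/(1636 + (-29/96 - 16/(-101))) = 1/(1636 + (-29/96 - 16*(-1/101))) = 1/(1636 + (-29/96 + 16/101)) = 1/(1636 - 1393/9696) = 1/(15861263/9696) = 9696/15861263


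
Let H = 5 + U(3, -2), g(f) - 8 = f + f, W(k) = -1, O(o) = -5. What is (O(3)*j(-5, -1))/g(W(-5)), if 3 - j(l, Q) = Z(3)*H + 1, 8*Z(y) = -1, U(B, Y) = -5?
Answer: -5/3 ≈ -1.6667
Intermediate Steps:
g(f) = 8 + 2*f (g(f) = 8 + (f + f) = 8 + 2*f)
Z(y) = -1/8 (Z(y) = (1/8)*(-1) = -1/8)
H = 0 (H = 5 - 5 = 0)
j(l, Q) = 2 (j(l, Q) = 3 - (-1/8*0 + 1) = 3 - (0 + 1) = 3 - 1*1 = 3 - 1 = 2)
(O(3)*j(-5, -1))/g(W(-5)) = (-5*2)/(8 + 2*(-1)) = -10/(8 - 2) = -10/6 = -10*1/6 = -5/3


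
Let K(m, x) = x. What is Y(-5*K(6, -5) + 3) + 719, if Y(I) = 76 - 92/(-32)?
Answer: 6383/8 ≈ 797.88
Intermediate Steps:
Y(I) = 631/8 (Y(I) = 76 - 92*(-1/32) = 76 + 23/8 = 631/8)
Y(-5*K(6, -5) + 3) + 719 = 631/8 + 719 = 6383/8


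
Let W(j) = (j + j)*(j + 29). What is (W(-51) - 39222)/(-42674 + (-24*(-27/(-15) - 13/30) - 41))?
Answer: 184890/213739 ≈ 0.86503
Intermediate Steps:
W(j) = 2*j*(29 + j) (W(j) = (2*j)*(29 + j) = 2*j*(29 + j))
(W(-51) - 39222)/(-42674 + (-24*(-27/(-15) - 13/30) - 41)) = (2*(-51)*(29 - 51) - 39222)/(-42674 + (-24*(-27/(-15) - 13/30) - 41)) = (2*(-51)*(-22) - 39222)/(-42674 + (-24*(-27*(-1/15) - 13*1/30) - 41)) = (2244 - 39222)/(-42674 + (-24*(9/5 - 13/30) - 41)) = -36978/(-42674 + (-24*41/30 - 41)) = -36978/(-42674 + (-164/5 - 41)) = -36978/(-42674 - 369/5) = -36978/(-213739/5) = -36978*(-5/213739) = 184890/213739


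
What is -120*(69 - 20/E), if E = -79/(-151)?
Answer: -291720/79 ≈ -3692.7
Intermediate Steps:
E = 79/151 (E = -79*(-1/151) = 79/151 ≈ 0.52318)
-120*(69 - 20/E) = -120*(69 - 20/79/151) = -120*(69 - 20*151/79) = -120*(69 - 3020/79) = -120*2431/79 = -291720/79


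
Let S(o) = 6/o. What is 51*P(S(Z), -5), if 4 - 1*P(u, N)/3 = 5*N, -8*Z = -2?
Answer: 4437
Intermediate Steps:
Z = ¼ (Z = -⅛*(-2) = ¼ ≈ 0.25000)
P(u, N) = 12 - 15*N
51*P(S(Z), -5) = 51*(12 - 15*(-5)) = 51*(12 + 75) = 51*87 = 4437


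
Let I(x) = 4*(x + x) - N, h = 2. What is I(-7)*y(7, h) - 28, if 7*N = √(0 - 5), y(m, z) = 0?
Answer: -28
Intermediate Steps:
N = I*√5/7 (N = √(0 - 5)/7 = √(-5)/7 = (I*√5)/7 = I*√5/7 ≈ 0.31944*I)
I(x) = 8*x - I*√5/7 (I(x) = 4*(x + x) - I*√5/7 = 4*(2*x) - I*√5/7 = 8*x - I*√5/7)
I(-7)*y(7, h) - 28 = (8*(-7) - I*√5/7)*0 - 28 = (-56 - I*√5/7)*0 - 28 = 0 - 28 = -28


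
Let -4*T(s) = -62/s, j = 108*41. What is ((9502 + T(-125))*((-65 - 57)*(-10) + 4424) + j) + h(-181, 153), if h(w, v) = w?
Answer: 6704104393/125 ≈ 5.3633e+7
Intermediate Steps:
j = 4428
T(s) = 31/(2*s) (T(s) = -(-31)/(2*s) = 31/(2*s))
((9502 + T(-125))*((-65 - 57)*(-10) + 4424) + j) + h(-181, 153) = ((9502 + (31/2)/(-125))*((-65 - 57)*(-10) + 4424) + 4428) - 181 = ((9502 + (31/2)*(-1/125))*(-122*(-10) + 4424) + 4428) - 181 = ((9502 - 31/250)*(1220 + 4424) + 4428) - 181 = ((2375469/250)*5644 + 4428) - 181 = (6703573518/125 + 4428) - 181 = 6704127018/125 - 181 = 6704104393/125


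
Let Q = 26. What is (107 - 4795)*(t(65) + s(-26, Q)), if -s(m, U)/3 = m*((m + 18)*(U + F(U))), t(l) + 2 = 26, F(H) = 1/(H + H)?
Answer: 76001856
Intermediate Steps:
F(H) = 1/(2*H)
t(l) = 24 (t(l) = -2 + 26 = 24)
s(m, U) = -3*m*(18 + m)*(U + 1/(2*U)) (s(m, U) = -3*m*(m + 18)*(U + 1/(2*U)) = -3*m*(18 + m)*(U + 1/(2*U)))
(107 - 4795)*(t(65) + s(-26, Q)) = (107 - 4795)*(24 - 3/2*(-26)*(18 - 26 + 2*26**2*(18 - 26))/26) = -4688*(24 - 3/2*(-26)*1/26*(18 - 26 + 2*676*(-8))) = -4688*(24 - 3/2*(-26)*1/26*(18 - 26 - 10816)) = -4688*(24 - 3/2*(-26)*1/26*(-10824)) = -4688*(24 - 16236) = -4688*(-16212) = 76001856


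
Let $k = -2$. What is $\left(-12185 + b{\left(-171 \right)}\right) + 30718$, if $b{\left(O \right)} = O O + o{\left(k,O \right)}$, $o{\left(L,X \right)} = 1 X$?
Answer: $47603$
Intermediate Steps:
$o{\left(L,X \right)} = X$
$b{\left(O \right)} = O + O^{2}$ ($b{\left(O \right)} = O O + O = O^{2} + O = O + O^{2}$)
$\left(-12185 + b{\left(-171 \right)}\right) + 30718 = \left(-12185 - 171 \left(1 - 171\right)\right) + 30718 = \left(-12185 - -29070\right) + 30718 = \left(-12185 + 29070\right) + 30718 = 16885 + 30718 = 47603$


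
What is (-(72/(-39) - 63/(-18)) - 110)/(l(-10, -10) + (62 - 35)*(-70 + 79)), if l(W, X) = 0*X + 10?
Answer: -2903/6578 ≈ -0.44132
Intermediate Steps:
l(W, X) = 10 (l(W, X) = 0 + 10 = 10)
(-(72/(-39) - 63/(-18)) - 110)/(l(-10, -10) + (62 - 35)*(-70 + 79)) = (-(72/(-39) - 63/(-18)) - 110)/(10 + (62 - 35)*(-70 + 79)) = (-(72*(-1/39) - 63*(-1/18)) - 110)/(10 + 27*9) = (-(-24/13 + 7/2) - 110)/(10 + 243) = (-1*43/26 - 110)/253 = (-43/26 - 110)*(1/253) = -2903/26*1/253 = -2903/6578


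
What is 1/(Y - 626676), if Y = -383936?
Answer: -1/1010612 ≈ -9.8950e-7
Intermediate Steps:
1/(Y - 626676) = 1/(-383936 - 626676) = 1/(-1010612) = -1/1010612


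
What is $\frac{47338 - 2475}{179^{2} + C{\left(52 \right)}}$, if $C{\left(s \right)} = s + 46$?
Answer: $\frac{44863}{32139} \approx 1.3959$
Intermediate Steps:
$C{\left(s \right)} = 46 + s$
$\frac{47338 - 2475}{179^{2} + C{\left(52 \right)}} = \frac{47338 - 2475}{179^{2} + \left(46 + 52\right)} = \frac{44863}{32041 + 98} = \frac{44863}{32139}$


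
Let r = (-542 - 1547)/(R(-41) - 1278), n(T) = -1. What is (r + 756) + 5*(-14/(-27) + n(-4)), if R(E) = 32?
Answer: 25408765/33642 ≈ 755.27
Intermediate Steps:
r = 2089/1246 (r = (-542 - 1547)/(32 - 1278) = -2089/(-1246) = -2089*(-1/1246) = 2089/1246 ≈ 1.6766)
(r + 756) + 5*(-14/(-27) + n(-4)) = (2089/1246 + 756) + 5*(-14/(-27) - 1) = 944065/1246 + 5*(-14*(-1/27) - 1) = 944065/1246 + 5*(14/27 - 1) = 944065/1246 + 5*(-13/27) = 944065/1246 - 65/27 = 25408765/33642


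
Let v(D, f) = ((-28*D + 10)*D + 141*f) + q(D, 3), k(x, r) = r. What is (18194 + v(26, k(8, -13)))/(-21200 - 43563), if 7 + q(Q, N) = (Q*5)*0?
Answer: 2314/64763 ≈ 0.035730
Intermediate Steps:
q(Q, N) = -7 (q(Q, N) = -7 + (Q*5)*0 = -7 + (5*Q)*0 = -7 + 0 = -7)
v(D, f) = -7 + 141*f + D*(10 - 28*D) (v(D, f) = ((-28*D + 10)*D + 141*f) - 7 = ((10 - 28*D)*D + 141*f) - 7 = (D*(10 - 28*D) + 141*f) - 7 = (141*f + D*(10 - 28*D)) - 7 = -7 + 141*f + D*(10 - 28*D))
(18194 + v(26, k(8, -13)))/(-21200 - 43563) = (18194 + (-7 - 28*26² + 10*26 + 141*(-13)))/(-21200 - 43563) = (18194 + (-7 - 28*676 + 260 - 1833))/(-64763) = (18194 + (-7 - 18928 + 260 - 1833))*(-1/64763) = (18194 - 20508)*(-1/64763) = -2314*(-1/64763) = 2314/64763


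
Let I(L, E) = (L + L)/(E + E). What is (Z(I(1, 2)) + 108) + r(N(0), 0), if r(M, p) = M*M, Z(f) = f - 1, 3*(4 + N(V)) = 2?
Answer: 2135/18 ≈ 118.61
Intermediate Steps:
N(V) = -10/3 (N(V) = -4 + (⅓)*2 = -4 + ⅔ = -10/3)
I(L, E) = L/E (I(L, E) = (2*L)/((2*E)) = (2*L)*(1/(2*E)) = L/E)
Z(f) = -1 + f
r(M, p) = M²
(Z(I(1, 2)) + 108) + r(N(0), 0) = ((-1 + 1/2) + 108) + (-10/3)² = ((-1 + 1*(½)) + 108) + 100/9 = ((-1 + ½) + 108) + 100/9 = (-½ + 108) + 100/9 = 215/2 + 100/9 = 2135/18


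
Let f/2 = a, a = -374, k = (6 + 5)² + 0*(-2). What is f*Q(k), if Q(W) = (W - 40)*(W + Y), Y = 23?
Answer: -8724672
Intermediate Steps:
k = 121 (k = 11² + 0 = 121 + 0 = 121)
Q(W) = (-40 + W)*(23 + W) (Q(W) = (W - 40)*(W + 23) = (-40 + W)*(23 + W))
f = -748 (f = 2*(-374) = -748)
f*Q(k) = -748*(-920 + 121² - 17*121) = -748*(-920 + 14641 - 2057) = -748*11664 = -8724672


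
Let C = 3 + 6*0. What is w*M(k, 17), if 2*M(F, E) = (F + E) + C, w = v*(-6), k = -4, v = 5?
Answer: -240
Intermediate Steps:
w = -30 (w = 5*(-6) = -30)
C = 3 (C = 3 + 0 = 3)
M(F, E) = 3/2 + E/2 + F/2 (M(F, E) = ((F + E) + 3)/2 = ((E + F) + 3)/2 = (3 + E + F)/2 = 3/2 + E/2 + F/2)
w*M(k, 17) = -30*(3/2 + (1/2)*17 + (1/2)*(-4)) = -30*(3/2 + 17/2 - 2) = -30*8 = -240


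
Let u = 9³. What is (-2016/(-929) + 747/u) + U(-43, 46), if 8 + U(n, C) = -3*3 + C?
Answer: 2422624/75249 ≈ 32.195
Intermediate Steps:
U(n, C) = -17 + C (U(n, C) = -8 + (-3*3 + C) = -8 + (-9 + C) = -17 + C)
u = 729
(-2016/(-929) + 747/u) + U(-43, 46) = (-2016/(-929) + 747/729) + (-17 + 46) = (-2016*(-1/929) + 747*(1/729)) + 29 = (2016/929 + 83/81) + 29 = 240403/75249 + 29 = 2422624/75249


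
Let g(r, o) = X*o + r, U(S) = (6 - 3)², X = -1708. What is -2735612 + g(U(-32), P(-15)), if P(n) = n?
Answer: -2709983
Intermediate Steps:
U(S) = 9 (U(S) = 3² = 9)
g(r, o) = r - 1708*o (g(r, o) = -1708*o + r = r - 1708*o)
-2735612 + g(U(-32), P(-15)) = -2735612 + (9 - 1708*(-15)) = -2735612 + (9 + 25620) = -2735612 + 25629 = -2709983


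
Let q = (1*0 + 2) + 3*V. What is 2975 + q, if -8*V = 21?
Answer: 23753/8 ≈ 2969.1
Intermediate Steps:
V = -21/8 (V = -⅛*21 = -21/8 ≈ -2.6250)
q = -47/8 (q = (1*0 + 2) + 3*(-21/8) = (0 + 2) - 63/8 = 2 - 63/8 = -47/8 ≈ -5.8750)
2975 + q = 2975 - 47/8 = 23753/8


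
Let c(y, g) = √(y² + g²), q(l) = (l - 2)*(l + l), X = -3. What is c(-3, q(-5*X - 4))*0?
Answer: 0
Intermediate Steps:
q(l) = 2*l*(-2 + l) (q(l) = (-2 + l)*(2*l) = 2*l*(-2 + l))
c(y, g) = √(g² + y²)
c(-3, q(-5*X - 4))*0 = √((2*(-5*(-3) - 4)*(-2 + (-5*(-3) - 4)))² + (-3)²)*0 = √((2*(15 - 4)*(-2 + (15 - 4)))² + 9)*0 = √((2*11*(-2 + 11))² + 9)*0 = √((2*11*9)² + 9)*0 = √(198² + 9)*0 = √(39204 + 9)*0 = √39213*0 = (3*√4357)*0 = 0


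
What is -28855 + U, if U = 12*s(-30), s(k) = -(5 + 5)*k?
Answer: -25255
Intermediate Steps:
s(k) = -10*k
U = 3600 (U = 12*(-10*(-30)) = 12*300 = 3600)
-28855 + U = -28855 + 3600 = -25255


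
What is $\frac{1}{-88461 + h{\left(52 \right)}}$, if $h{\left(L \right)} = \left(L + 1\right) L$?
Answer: $- \frac{1}{85705} \approx -1.1668 \cdot 10^{-5}$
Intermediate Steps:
$h{\left(L \right)} = L \left(1 + L\right)$ ($h{\left(L \right)} = \left(1 + L\right) L = L \left(1 + L\right)$)
$\frac{1}{-88461 + h{\left(52 \right)}} = \frac{1}{-88461 + 52 \left(1 + 52\right)} = \frac{1}{-88461 + 52 \cdot 53} = \frac{1}{-88461 + 2756} = \frac{1}{-85705} = - \frac{1}{85705}$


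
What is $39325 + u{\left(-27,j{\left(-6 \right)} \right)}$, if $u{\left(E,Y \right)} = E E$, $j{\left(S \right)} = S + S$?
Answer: $40054$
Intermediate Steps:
$j{\left(S \right)} = 2 S$
$u{\left(E,Y \right)} = E^{2}$
$39325 + u{\left(-27,j{\left(-6 \right)} \right)} = 39325 + \left(-27\right)^{2} = 39325 + 729 = 40054$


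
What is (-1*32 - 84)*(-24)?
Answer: 2784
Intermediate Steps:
(-1*32 - 84)*(-24) = (-32 - 84)*(-24) = -116*(-24) = 2784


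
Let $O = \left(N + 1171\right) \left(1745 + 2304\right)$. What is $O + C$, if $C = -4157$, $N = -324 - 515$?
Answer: $1340111$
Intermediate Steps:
$N = -839$
$O = 1344268$ ($O = \left(-839 + 1171\right) \left(1745 + 2304\right) = 332 \cdot 4049 = 1344268$)
$O + C = 1344268 - 4157 = 1340111$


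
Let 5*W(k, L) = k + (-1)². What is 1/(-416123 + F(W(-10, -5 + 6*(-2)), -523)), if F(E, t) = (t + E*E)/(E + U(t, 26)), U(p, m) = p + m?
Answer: -6235/2594520408 ≈ -2.4031e-6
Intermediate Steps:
U(p, m) = m + p
W(k, L) = ⅕ + k/5 (W(k, L) = (k + (-1)²)/5 = (k + 1)/5 = (1 + k)/5 = ⅕ + k/5)
F(E, t) = (t + E²)/(26 + E + t) (F(E, t) = (t + E*E)/(E + (26 + t)) = (t + E²)/(26 + E + t))
1/(-416123 + F(W(-10, -5 + 6*(-2)), -523)) = 1/(-416123 + (-523 + (⅕ + (⅕)*(-10))²)/(26 + (⅕ + (⅕)*(-10)) - 523)) = 1/(-416123 + (-523 + (⅕ - 2)²)/(26 + (⅕ - 2) - 523)) = 1/(-416123 + (-523 + (-9/5)²)/(26 - 9/5 - 523)) = 1/(-416123 + (-523 + 81/25)/(-2494/5)) = 1/(-416123 - 5/2494*(-12994/25)) = 1/(-416123 + 6497/6235) = 1/(-2594520408/6235) = -6235/2594520408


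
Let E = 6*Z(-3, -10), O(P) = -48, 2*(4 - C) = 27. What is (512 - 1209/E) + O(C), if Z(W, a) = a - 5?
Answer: 14323/30 ≈ 477.43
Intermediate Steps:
C = -19/2 (C = 4 - 1/2*27 = 4 - 27/2 = -19/2 ≈ -9.5000)
Z(W, a) = -5 + a
E = -90 (E = 6*(-5 - 10) = 6*(-15) = -90)
(512 - 1209/E) + O(C) = (512 - 1209/(-90)) - 48 = (512 - 1209*(-1/90)) - 48 = (512 + 403/30) - 48 = 15763/30 - 48 = 14323/30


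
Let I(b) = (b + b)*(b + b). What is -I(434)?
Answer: -753424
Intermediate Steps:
I(b) = 4*b² (I(b) = (2*b)*(2*b) = 4*b²)
-I(434) = -4*434² = -4*188356 = -1*753424 = -753424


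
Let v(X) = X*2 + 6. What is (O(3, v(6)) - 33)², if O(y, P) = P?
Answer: 225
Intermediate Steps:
v(X) = 6 + 2*X (v(X) = 2*X + 6 = 6 + 2*X)
(O(3, v(6)) - 33)² = ((6 + 2*6) - 33)² = ((6 + 12) - 33)² = (18 - 33)² = (-15)² = 225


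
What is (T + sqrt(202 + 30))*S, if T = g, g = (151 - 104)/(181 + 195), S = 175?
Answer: 175/8 + 350*sqrt(58) ≈ 2687.4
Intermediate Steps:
g = 1/8 (g = 47/376 = 47*(1/376) = 1/8 ≈ 0.12500)
T = 1/8 ≈ 0.12500
(T + sqrt(202 + 30))*S = (1/8 + sqrt(202 + 30))*175 = (1/8 + sqrt(232))*175 = (1/8 + 2*sqrt(58))*175 = 175/8 + 350*sqrt(58)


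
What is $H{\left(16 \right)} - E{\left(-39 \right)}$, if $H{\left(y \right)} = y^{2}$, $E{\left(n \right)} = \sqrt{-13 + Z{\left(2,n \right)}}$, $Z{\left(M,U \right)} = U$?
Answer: $256 - 2 i \sqrt{13} \approx 256.0 - 7.2111 i$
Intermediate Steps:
$E{\left(n \right)} = \sqrt{-13 + n}$
$H{\left(16 \right)} - E{\left(-39 \right)} = 16^{2} - \sqrt{-13 - 39} = 256 - \sqrt{-52} = 256 - 2 i \sqrt{13}$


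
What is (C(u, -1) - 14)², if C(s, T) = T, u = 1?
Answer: 225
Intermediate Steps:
(C(u, -1) - 14)² = (-1 - 14)² = (-15)² = 225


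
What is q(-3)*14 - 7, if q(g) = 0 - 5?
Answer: -77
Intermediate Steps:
q(g) = -5
q(-3)*14 - 7 = -5*14 - 7 = -70 - 7 = -77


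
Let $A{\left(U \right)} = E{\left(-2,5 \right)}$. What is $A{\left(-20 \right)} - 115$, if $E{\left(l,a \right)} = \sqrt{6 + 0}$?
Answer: $-115 + \sqrt{6} \approx -112.55$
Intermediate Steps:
$E{\left(l,a \right)} = \sqrt{6}$
$A{\left(U \right)} = \sqrt{6}$
$A{\left(-20 \right)} - 115 = \sqrt{6} - 115 = -115 + \sqrt{6}$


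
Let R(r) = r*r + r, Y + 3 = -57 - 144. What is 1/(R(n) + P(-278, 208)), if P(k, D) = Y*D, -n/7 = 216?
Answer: 1/2242200 ≈ 4.4599e-7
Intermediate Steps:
n = -1512 (n = -7*216 = -1512)
Y = -204 (Y = -3 + (-57 - 144) = -3 - 201 = -204)
P(k, D) = -204*D
R(r) = r + r² (R(r) = r² + r = r + r²)
1/(R(n) + P(-278, 208)) = 1/(-1512*(1 - 1512) - 204*208) = 1/(-1512*(-1511) - 42432) = 1/(2284632 - 42432) = 1/2242200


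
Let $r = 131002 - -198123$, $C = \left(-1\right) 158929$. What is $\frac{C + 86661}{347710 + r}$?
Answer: $- \frac{72268}{676835} \approx -0.10677$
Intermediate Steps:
$C = -158929$
$r = 329125$ ($r = 131002 + 198123 = 329125$)
$\frac{C + 86661}{347710 + r} = \frac{-158929 + 86661}{347710 + 329125} = - \frac{72268}{676835}$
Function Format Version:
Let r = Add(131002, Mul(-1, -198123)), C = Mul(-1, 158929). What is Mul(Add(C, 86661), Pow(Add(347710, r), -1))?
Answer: Rational(-72268, 676835) ≈ -0.10677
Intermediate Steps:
C = -158929
r = 329125 (r = Add(131002, 198123) = 329125)
Mul(Add(C, 86661), Pow(Add(347710, r), -1)) = Mul(Add(-158929, 86661), Pow(Add(347710, 329125), -1)) = Mul(-72268, Pow(676835, -1)) = Mul(-72268, Rational(1, 676835)) = Rational(-72268, 676835)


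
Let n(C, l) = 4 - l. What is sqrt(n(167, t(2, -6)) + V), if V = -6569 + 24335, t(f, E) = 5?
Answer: sqrt(17765) ≈ 133.29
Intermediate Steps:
V = 17766
sqrt(n(167, t(2, -6)) + V) = sqrt((4 - 1*5) + 17766) = sqrt((4 - 5) + 17766) = sqrt(-1 + 17766) = sqrt(17765)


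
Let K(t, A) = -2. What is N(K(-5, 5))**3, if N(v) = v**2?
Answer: 64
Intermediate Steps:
N(K(-5, 5))**3 = ((-2)**2)**3 = 4**3 = 64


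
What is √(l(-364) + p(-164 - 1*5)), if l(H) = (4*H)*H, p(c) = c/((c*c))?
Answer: √89567295/13 ≈ 728.00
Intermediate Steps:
p(c) = 1/c (p(c) = c/(c²) = c/c² = 1/c)
l(H) = 4*H²
√(l(-364) + p(-164 - 1*5)) = √(4*(-364)² + 1/(-164 - 1*5)) = √(4*132496 + 1/(-164 - 5)) = √(529984 + 1/(-169)) = √(529984 - 1/169) = √(89567295/169) = √89567295/13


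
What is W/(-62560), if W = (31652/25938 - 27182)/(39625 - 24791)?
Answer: 88126883/3008856763440 ≈ 2.9289e-5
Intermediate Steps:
W = -176253766/96191073 (W = (31652*(1/25938) - 27182)/14834 = (15826/12969 - 27182)*(1/14834) = -352507532/12969*1/14834 = -176253766/96191073 ≈ -1.8323)
W/(-62560) = -176253766/96191073/(-62560) = -176253766/96191073*(-1/62560) = 88126883/3008856763440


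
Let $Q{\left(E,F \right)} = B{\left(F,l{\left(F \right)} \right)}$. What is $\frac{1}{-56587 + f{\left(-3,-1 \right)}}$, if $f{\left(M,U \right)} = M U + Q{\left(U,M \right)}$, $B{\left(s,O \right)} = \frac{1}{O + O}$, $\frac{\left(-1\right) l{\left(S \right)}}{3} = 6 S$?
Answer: $- \frac{108}{6111071} \approx -1.7673 \cdot 10^{-5}$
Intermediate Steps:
$l{\left(S \right)} = - 18 S$ ($l{\left(S \right)} = - 3 \cdot 6 S = - 18 S$)
$B{\left(s,O \right)} = \frac{1}{2 O}$
$Q{\left(E,F \right)} = - \frac{1}{36 F}$ ($Q{\left(E,F \right)} = \frac{1}{2 \left(- 18 F\right)} = \frac{\left(- \frac{1}{18}\right) \frac{1}{F}}{2} = - \frac{1}{36 F}$)
$f{\left(M,U \right)} = - \frac{1}{36 M} + M U$ ($f{\left(M,U \right)} = M U - \frac{1}{36 M} = - \frac{1}{36 M} + M U$)
$\frac{1}{-56587 + f{\left(-3,-1 \right)}} = \frac{1}{-56587 - \left(-3 + \frac{1}{36 \left(-3\right)}\right)} = \frac{1}{-56587 + \left(\left(- \frac{1}{36}\right) \left(- \frac{1}{3}\right) + 3\right)} = \frac{1}{-56587 + \left(\frac{1}{108} + 3\right)} = \frac{1}{-56587 + \frac{325}{108}} = \frac{1}{- \frac{6111071}{108}} = - \frac{108}{6111071}$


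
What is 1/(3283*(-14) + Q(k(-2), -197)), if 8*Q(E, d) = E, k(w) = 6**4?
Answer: -1/45800 ≈ -2.1834e-5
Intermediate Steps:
k(w) = 1296
Q(E, d) = E/8
1/(3283*(-14) + Q(k(-2), -197)) = 1/(3283*(-14) + (1/8)*1296) = 1/(-45962 + 162) = 1/(-45800) = -1/45800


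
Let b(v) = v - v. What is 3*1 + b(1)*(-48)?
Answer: 3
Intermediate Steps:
b(v) = 0
3*1 + b(1)*(-48) = 3*1 + 0*(-48) = 3 + 0 = 3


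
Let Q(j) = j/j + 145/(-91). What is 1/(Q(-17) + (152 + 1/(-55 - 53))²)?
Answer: 1061424/24519522619 ≈ 4.3289e-5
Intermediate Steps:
Q(j) = -54/91 (Q(j) = 1 + 145*(-1/91) = 1 - 145/91 = -54/91)
1/(Q(-17) + (152 + 1/(-55 - 53))²) = 1/(-54/91 + (152 + 1/(-55 - 53))²) = 1/(-54/91 + (152 + 1/(-108))²) = 1/(-54/91 + (152 - 1/108)²) = 1/(-54/91 + (16415/108)²) = 1/(-54/91 + 269452225/11664) = 1/(24519522619/1061424) = 1061424/24519522619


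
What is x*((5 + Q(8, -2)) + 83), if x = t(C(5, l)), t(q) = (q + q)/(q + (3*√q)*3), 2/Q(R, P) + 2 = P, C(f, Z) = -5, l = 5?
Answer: 875/86 + 1575*I*√5/86 ≈ 10.174 + 40.951*I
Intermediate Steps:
Q(R, P) = 2/(-2 + P)
t(q) = 2*q/(q + 9*√q) (t(q) = (2*q)/(q + 9*√q) = 2*q/(q + 9*√q))
x = -10/(-5 + 9*I*√5) (x = 2*(-5)/(-5 + 9*√(-5)) = 2*(-5)/(-5 + 9*(I*√5)) = 2*(-5)/(-5 + 9*I*√5) = -10/(-5 + 9*I*√5) ≈ 0.11628 + 0.46801*I)
x*((5 + Q(8, -2)) + 83) = (5/43 + 9*I*√5/43)*((5 + 2/(-2 - 2)) + 83) = (5/43 + 9*I*√5/43)*((5 + 2/(-4)) + 83) = (5/43 + 9*I*√5/43)*((5 + 2*(-¼)) + 83) = (5/43 + 9*I*√5/43)*((5 - ½) + 83) = (5/43 + 9*I*√5/43)*(9/2 + 83) = (5/43 + 9*I*√5/43)*(175/2) = 875/86 + 1575*I*√5/86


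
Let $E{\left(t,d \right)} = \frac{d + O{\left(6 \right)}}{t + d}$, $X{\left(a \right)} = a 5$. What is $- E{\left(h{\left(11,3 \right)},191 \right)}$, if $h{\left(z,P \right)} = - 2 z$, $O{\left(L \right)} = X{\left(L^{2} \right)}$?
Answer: $- \frac{371}{169} \approx -2.1953$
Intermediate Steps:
$X{\left(a \right)} = 5 a$
$O{\left(L \right)} = 5 L^{2}$
$E{\left(t,d \right)} = \frac{180 + d}{d + t}$ ($E{\left(t,d \right)} = \frac{d + 5 \cdot 6^{2}}{t + d} = \frac{d + 5 \cdot 36}{d + t} = \frac{d + 180}{d + t} = \frac{180 + d}{d + t}$)
$- E{\left(h{\left(11,3 \right)},191 \right)} = - \frac{180 + 191}{191 - 22} = - \frac{371}{191 - 22} = - \frac{371}{169}$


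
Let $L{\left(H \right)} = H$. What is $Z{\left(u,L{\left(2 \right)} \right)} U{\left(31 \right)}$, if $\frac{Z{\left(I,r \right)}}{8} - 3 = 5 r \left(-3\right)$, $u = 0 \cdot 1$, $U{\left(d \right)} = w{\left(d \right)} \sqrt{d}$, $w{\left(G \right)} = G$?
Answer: $- 6696 \sqrt{31} \approx -37282.0$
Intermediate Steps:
$U{\left(d \right)} = d^{\frac{3}{2}}$ ($U{\left(d \right)} = d \sqrt{d} = d^{\frac{3}{2}}$)
$u = 0$
$Z{\left(I,r \right)} = 24 - 120 r$ ($Z{\left(I,r \right)} = 24 + 8 \cdot 5 r \left(-3\right) = 24 + 8 \left(- 15 r\right) = 24 - 120 r$)
$Z{\left(u,L{\left(2 \right)} \right)} U{\left(31 \right)} = \left(24 - 240\right) 31^{\frac{3}{2}} = \left(24 - 240\right) 31 \sqrt{31} = - 216 \cdot 31 \sqrt{31} = - 6696 \sqrt{31}$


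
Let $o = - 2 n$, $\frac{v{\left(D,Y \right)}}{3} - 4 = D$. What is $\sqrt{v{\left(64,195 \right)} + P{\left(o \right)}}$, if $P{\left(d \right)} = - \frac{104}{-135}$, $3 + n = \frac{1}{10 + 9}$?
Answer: $\frac{2 \sqrt{103665}}{45} \approx 14.31$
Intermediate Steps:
$v{\left(D,Y \right)} = 12 + 3 D$
$n = - \frac{56}{19}$ ($n = -3 + \frac{1}{10 + 9} = -3 + \frac{1}{19} = - \frac{56}{19} \approx -2.9474$)
$o = \frac{112}{19}$ ($o = \left(-2\right) \left(- \frac{56}{19}\right) = \frac{112}{19} \approx 5.8947$)
$P{\left(d \right)} = \frac{104}{135}$ ($P{\left(d \right)} = \left(-104\right) \left(- \frac{1}{135}\right) = \frac{104}{135}$)
$\sqrt{v{\left(64,195 \right)} + P{\left(o \right)}} = \sqrt{\left(12 + 3 \cdot 64\right) + \frac{104}{135}} = \sqrt{\left(12 + 192\right) + \frac{104}{135}} = \sqrt{204 + \frac{104}{135}} = \sqrt{\frac{27644}{135}} = \frac{2 \sqrt{103665}}{45}$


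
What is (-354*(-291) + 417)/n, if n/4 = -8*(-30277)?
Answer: 103431/968864 ≈ 0.10675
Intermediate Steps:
n = 968864 (n = 4*(-8*(-30277)) = 4*242216 = 968864)
(-354*(-291) + 417)/n = (-354*(-291) + 417)/968864 = (103014 + 417)*(1/968864) = 103431*(1/968864) = 103431/968864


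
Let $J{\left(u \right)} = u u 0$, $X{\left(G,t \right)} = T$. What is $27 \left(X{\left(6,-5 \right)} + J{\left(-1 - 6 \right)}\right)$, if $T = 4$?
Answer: $108$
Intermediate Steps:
$X{\left(G,t \right)} = 4$
$J{\left(u \right)} = 0$ ($J{\left(u \right)} = u^{2} \cdot 0 = 0$)
$27 \left(X{\left(6,-5 \right)} + J{\left(-1 - 6 \right)}\right) = 27 \left(4 + 0\right) = 27 \cdot 4 = 108$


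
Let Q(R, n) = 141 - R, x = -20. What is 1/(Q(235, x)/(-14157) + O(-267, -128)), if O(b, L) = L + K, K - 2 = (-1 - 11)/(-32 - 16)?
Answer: -56628/7120595 ≈ -0.0079527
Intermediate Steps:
K = 9/4 (K = 2 + (-1 - 11)/(-32 - 16) = 2 - 12/(-48) = 2 - 12*(-1/48) = 2 + ¼ = 9/4 ≈ 2.2500)
O(b, L) = 9/4 + L (O(b, L) = L + 9/4 = 9/4 + L)
1/(Q(235, x)/(-14157) + O(-267, -128)) = 1/((141 - 1*235)/(-14157) + (9/4 - 128)) = 1/((141 - 235)*(-1/14157) - 503/4) = 1/(-94*(-1/14157) - 503/4) = 1/(94/14157 - 503/4) = 1/(-7120595/56628) = -56628/7120595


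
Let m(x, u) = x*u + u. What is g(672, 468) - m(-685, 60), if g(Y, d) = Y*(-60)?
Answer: 720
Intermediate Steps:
g(Y, d) = -60*Y
m(x, u) = u + u*x (m(x, u) = u*x + u = u + u*x)
g(672, 468) - m(-685, 60) = -60*672 - 60*(1 - 685) = -40320 - 60*(-684) = -40320 - 1*(-41040) = -40320 + 41040 = 720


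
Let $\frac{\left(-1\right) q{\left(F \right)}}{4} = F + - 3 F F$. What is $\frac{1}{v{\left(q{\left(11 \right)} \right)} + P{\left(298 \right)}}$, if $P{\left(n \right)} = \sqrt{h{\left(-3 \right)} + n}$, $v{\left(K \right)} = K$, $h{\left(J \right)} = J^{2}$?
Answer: $\frac{1408}{1982157} - \frac{\sqrt{307}}{1982157} \approx 0.0007015$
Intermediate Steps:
$q{\left(F \right)} = - 4 F + 12 F^{2}$ ($q{\left(F \right)} = - 4 \left(F + - 3 F F\right) = - 4 \left(F - 3 F^{2}\right) = - 4 F + 12 F^{2}$)
$P{\left(n \right)} = \sqrt{9 + n}$ ($P{\left(n \right)} = \sqrt{\left(-3\right)^{2} + n} = \sqrt{9 + n}$)
$\frac{1}{v{\left(q{\left(11 \right)} \right)} + P{\left(298 \right)}} = \frac{1}{4 \cdot 11 \left(-1 + 3 \cdot 11\right) + \sqrt{9 + 298}} = \frac{1}{4 \cdot 11 \left(-1 + 33\right) + \sqrt{307}} = \frac{1}{4 \cdot 11 \cdot 32 + \sqrt{307}} = \frac{1}{1408 + \sqrt{307}}$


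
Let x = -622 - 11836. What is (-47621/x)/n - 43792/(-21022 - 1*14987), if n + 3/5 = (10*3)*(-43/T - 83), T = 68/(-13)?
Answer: 34637893251157/28521771456699 ≈ 1.2144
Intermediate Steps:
x = -12458
T = -68/13 (T = 68*(-1/13) = -68/13 ≈ -5.2308)
n = -381477/170 (n = -⅗ + (10*3)*(-43/(-68/13) - 83) = -⅗ + 30*(-43*(-13/68) - 83) = -⅗ + 30*(559/68 - 83) = -⅗ + 30*(-5085/68) = -⅗ - 76275/34 = -381477/170 ≈ -2244.0)
(-47621/x)/n - 43792/(-21022 - 1*14987) = (-47621/(-12458))/(-381477/170) - 43792/(-21022 - 1*14987) = -47621*(-1/12458)*(-170/381477) - 43792/(-21022 - 14987) = (47621/12458)*(-170/381477) - 43792/(-36009) = -4047785/2376220233 - 43792*(-1/36009) = -4047785/2376220233 + 43792/36009 = 34637893251157/28521771456699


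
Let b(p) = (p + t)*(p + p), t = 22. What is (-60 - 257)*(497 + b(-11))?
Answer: -80835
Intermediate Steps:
b(p) = 2*p*(22 + p) (b(p) = (p + 22)*(p + p) = (22 + p)*(2*p) = 2*p*(22 + p))
(-60 - 257)*(497 + b(-11)) = (-60 - 257)*(497 + 2*(-11)*(22 - 11)) = -317*(497 + 2*(-11)*11) = -317*(497 - 242) = -317*255 = -80835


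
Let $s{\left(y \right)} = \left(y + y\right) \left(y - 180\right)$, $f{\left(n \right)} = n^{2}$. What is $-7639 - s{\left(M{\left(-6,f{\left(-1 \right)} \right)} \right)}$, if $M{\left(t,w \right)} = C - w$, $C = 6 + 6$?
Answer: $-3921$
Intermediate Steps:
$C = 12$
$M{\left(t,w \right)} = 12 - w$
$s{\left(y \right)} = 2 y \left(-180 + y\right)$
$-7639 - s{\left(M{\left(-6,f{\left(-1 \right)} \right)} \right)} = -7639 - 2 \left(12 - \left(-1\right)^{2}\right) \left(-180 + \left(12 - \left(-1\right)^{2}\right)\right) = -7639 - 2 \left(12 - 1\right) \left(-180 + \left(12 - 1\right)\right) = -7639 - 2 \cdot 11 \left(-180 + 11\right) = -7639 - 2 \cdot 11 \left(-169\right) = -7639 - -3718 = -7639 + 3718 = -3921$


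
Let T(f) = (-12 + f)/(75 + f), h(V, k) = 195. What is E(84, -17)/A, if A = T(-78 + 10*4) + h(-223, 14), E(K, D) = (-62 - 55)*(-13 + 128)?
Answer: -99567/1433 ≈ -69.481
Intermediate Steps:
E(K, D) = -13455 (E(K, D) = -117*115 = -13455)
T(f) = (-12 + f)/(75 + f)
A = 7165/37 (A = (-12 + (-78 + 10*4))/(75 + (-78 + 10*4)) + 195 = (-12 + (-78 + 40))/(75 + (-78 + 40)) + 195 = (-12 - 38)/(75 - 38) + 195 = -50/37 + 195 = 7165/37 ≈ 193.65)
E(84, -17)/A = -13455/7165/37 = -13455*37/7165 = -99567/1433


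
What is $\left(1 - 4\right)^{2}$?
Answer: $9$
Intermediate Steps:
$\left(1 - 4\right)^{2} = \left(-3\right)^{2} = 9$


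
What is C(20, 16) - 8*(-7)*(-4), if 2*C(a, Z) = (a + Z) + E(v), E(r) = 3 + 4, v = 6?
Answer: -405/2 ≈ -202.50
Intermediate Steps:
E(r) = 7
C(a, Z) = 7/2 + Z/2 + a/2 (C(a, Z) = ((a + Z) + 7)/2 = ((Z + a) + 7)/2 = (7 + Z + a)/2 = 7/2 + Z/2 + a/2)
C(20, 16) - 8*(-7)*(-4) = (7/2 + (½)*16 + (½)*20) - 8*(-7)*(-4) = (7/2 + 8 + 10) - (-56)*(-4) = 43/2 - 1*224 = 43/2 - 224 = -405/2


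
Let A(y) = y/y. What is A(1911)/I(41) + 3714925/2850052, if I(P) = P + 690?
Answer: 2718460227/2083388012 ≈ 1.3048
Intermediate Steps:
I(P) = 690 + P
A(y) = 1
A(1911)/I(41) + 3714925/2850052 = 1/(690 + 41) + 3714925/2850052 = 1/731 + 3714925*(1/2850052) = 1*(1/731) + 3714925/2850052 = 1/731 + 3714925/2850052 = 2718460227/2083388012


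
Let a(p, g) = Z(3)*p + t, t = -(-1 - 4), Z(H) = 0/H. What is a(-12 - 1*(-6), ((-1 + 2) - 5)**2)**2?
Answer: 25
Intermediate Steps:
Z(H) = 0
t = 5 (t = -1*(-5) = 5)
a(p, g) = 5 (a(p, g) = 0*p + 5 = 0 + 5 = 5)
a(-12 - 1*(-6), ((-1 + 2) - 5)**2)**2 = 5**2 = 25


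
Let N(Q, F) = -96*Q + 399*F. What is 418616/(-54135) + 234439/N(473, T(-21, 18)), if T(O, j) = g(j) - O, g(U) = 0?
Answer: -9397429043/668188305 ≈ -14.064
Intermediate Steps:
T(O, j) = -O (T(O, j) = 0 - O = -O)
418616/(-54135) + 234439/N(473, T(-21, 18)) = 418616/(-54135) + 234439/(-96*473 + 399*(-1*(-21))) = 418616*(-1/54135) + 234439/(-45408 + 399*21) = -418616/54135 + 234439/(-45408 + 8379) = -418616/54135 + 234439/(-37029) = -418616/54135 + 234439*(-1/37029) = -418616/54135 - 234439/37029 = -9397429043/668188305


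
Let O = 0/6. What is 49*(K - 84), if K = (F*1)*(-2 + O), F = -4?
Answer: -3724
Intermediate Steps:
O = 0 (O = 0*(⅙) = 0)
K = 8 (K = (-4*1)*(-2 + 0) = -4*(-2) = 8)
49*(K - 84) = 49*(8 - 84) = 49*(-76) = -3724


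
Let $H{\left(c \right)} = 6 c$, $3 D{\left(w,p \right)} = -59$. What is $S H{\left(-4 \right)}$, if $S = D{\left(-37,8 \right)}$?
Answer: $472$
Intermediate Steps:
$D{\left(w,p \right)} = - \frac{59}{3}$ ($D{\left(w,p \right)} = \frac{1}{3} \left(-59\right) = - \frac{59}{3}$)
$S = - \frac{59}{3} \approx -19.667$
$S H{\left(-4 \right)} = - \frac{59 \cdot 6 \left(-4\right)}{3} = \left(- \frac{59}{3}\right) \left(-24\right) = 472$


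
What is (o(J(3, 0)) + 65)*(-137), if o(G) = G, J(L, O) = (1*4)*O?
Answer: -8905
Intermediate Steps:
J(L, O) = 4*O
(o(J(3, 0)) + 65)*(-137) = (4*0 + 65)*(-137) = (0 + 65)*(-137) = 65*(-137) = -8905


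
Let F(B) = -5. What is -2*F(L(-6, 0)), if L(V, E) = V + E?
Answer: 10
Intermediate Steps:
L(V, E) = E + V
-2*F(L(-6, 0)) = -2*(-5) = 10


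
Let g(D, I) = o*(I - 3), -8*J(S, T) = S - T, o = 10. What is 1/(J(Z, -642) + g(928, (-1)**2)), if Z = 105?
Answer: -8/907 ≈ -0.0088203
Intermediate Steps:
J(S, T) = -S/8 + T/8 (J(S, T) = -(S - T)/8 = -S/8 + T/8)
g(D, I) = -30 + 10*I (g(D, I) = 10*(I - 3) = 10*(-3 + I) = -30 + 10*I)
1/(J(Z, -642) + g(928, (-1)**2)) = 1/((-1/8*105 + (1/8)*(-642)) + (-30 + 10*(-1)**2)) = 1/((-105/8 - 321/4) + (-30 + 10*1)) = 1/(-747/8 + (-30 + 10)) = 1/(-747/8 - 20) = 1/(-907/8) = -8/907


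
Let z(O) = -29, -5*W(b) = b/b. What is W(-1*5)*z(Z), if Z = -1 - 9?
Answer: 29/5 ≈ 5.8000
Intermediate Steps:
Z = -10
W(b) = -1/5 (W(b) = -b/(5*b) = -1/5*1 = -1/5)
W(-1*5)*z(Z) = -1/5*(-29) = 29/5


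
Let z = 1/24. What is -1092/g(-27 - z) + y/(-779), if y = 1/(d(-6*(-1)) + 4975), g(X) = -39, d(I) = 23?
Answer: 109016375/3893442 ≈ 28.000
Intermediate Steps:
z = 1/24 ≈ 0.041667
y = 1/4998 (y = 1/(23 + 4975) = 1/4998 ≈ 0.00020008)
-1092/g(-27 - z) + y/(-779) = -1092/(-39) + (1/4998)/(-779) = -1092*(-1/39) + (1/4998)*(-1/779) = 28 - 1/3893442 = 109016375/3893442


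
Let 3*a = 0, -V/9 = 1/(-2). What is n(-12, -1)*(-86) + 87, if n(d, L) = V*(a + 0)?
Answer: 87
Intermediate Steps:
V = 9/2 (V = -9/(-2) = -9*(-1/2) = 9/2 ≈ 4.5000)
a = 0 (a = (1/3)*0 = 0)
n(d, L) = 0 (n(d, L) = 9*(0 + 0)/2 = (9/2)*0 = 0)
n(-12, -1)*(-86) + 87 = 0*(-86) + 87 = 0 + 87 = 87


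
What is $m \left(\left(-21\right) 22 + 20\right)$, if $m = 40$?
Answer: $-17680$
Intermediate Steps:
$m \left(\left(-21\right) 22 + 20\right) = 40 \left(\left(-21\right) 22 + 20\right) = 40 \left(-462 + 20\right) = 40 \left(-442\right) = -17680$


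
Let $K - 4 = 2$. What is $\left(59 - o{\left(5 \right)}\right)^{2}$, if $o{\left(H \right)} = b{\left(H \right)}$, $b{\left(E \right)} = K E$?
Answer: $841$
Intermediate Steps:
$K = 6$ ($K = 4 + 2 = 6$)
$b{\left(E \right)} = 6 E$
$o{\left(H \right)} = 6 H$
$\left(59 - o{\left(5 \right)}\right)^{2} = \left(59 - 6 \cdot 5\right)^{2} = \left(59 - 30\right)^{2} = 29^{2} = 841$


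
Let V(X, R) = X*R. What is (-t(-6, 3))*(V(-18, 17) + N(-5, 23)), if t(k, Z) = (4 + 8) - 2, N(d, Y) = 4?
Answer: 3020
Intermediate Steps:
t(k, Z) = 10 (t(k, Z) = 12 - 2 = 10)
V(X, R) = R*X
(-t(-6, 3))*(V(-18, 17) + N(-5, 23)) = (-1*10)*(17*(-18) + 4) = -10*(-306 + 4) = -10*(-302) = 3020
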